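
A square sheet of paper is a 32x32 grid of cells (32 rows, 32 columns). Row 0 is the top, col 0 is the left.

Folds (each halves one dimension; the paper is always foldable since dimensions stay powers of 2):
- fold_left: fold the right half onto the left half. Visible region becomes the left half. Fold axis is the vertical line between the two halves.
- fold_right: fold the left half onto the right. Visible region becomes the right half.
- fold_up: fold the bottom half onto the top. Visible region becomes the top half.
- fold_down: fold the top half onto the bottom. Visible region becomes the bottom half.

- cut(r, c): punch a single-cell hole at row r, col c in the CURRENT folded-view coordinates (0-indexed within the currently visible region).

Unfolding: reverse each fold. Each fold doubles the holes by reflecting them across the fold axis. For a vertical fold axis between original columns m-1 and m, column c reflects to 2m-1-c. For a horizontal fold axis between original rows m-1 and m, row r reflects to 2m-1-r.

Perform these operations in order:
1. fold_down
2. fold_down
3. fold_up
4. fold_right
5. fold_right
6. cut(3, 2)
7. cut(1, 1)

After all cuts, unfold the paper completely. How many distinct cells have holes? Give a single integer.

Op 1 fold_down: fold axis h@16; visible region now rows[16,32) x cols[0,32) = 16x32
Op 2 fold_down: fold axis h@24; visible region now rows[24,32) x cols[0,32) = 8x32
Op 3 fold_up: fold axis h@28; visible region now rows[24,28) x cols[0,32) = 4x32
Op 4 fold_right: fold axis v@16; visible region now rows[24,28) x cols[16,32) = 4x16
Op 5 fold_right: fold axis v@24; visible region now rows[24,28) x cols[24,32) = 4x8
Op 6 cut(3, 2): punch at orig (27,26); cuts so far [(27, 26)]; region rows[24,28) x cols[24,32) = 4x8
Op 7 cut(1, 1): punch at orig (25,25); cuts so far [(25, 25), (27, 26)]; region rows[24,28) x cols[24,32) = 4x8
Unfold 1 (reflect across v@24): 4 holes -> [(25, 22), (25, 25), (27, 21), (27, 26)]
Unfold 2 (reflect across v@16): 8 holes -> [(25, 6), (25, 9), (25, 22), (25, 25), (27, 5), (27, 10), (27, 21), (27, 26)]
Unfold 3 (reflect across h@28): 16 holes -> [(25, 6), (25, 9), (25, 22), (25, 25), (27, 5), (27, 10), (27, 21), (27, 26), (28, 5), (28, 10), (28, 21), (28, 26), (30, 6), (30, 9), (30, 22), (30, 25)]
Unfold 4 (reflect across h@24): 32 holes -> [(17, 6), (17, 9), (17, 22), (17, 25), (19, 5), (19, 10), (19, 21), (19, 26), (20, 5), (20, 10), (20, 21), (20, 26), (22, 6), (22, 9), (22, 22), (22, 25), (25, 6), (25, 9), (25, 22), (25, 25), (27, 5), (27, 10), (27, 21), (27, 26), (28, 5), (28, 10), (28, 21), (28, 26), (30, 6), (30, 9), (30, 22), (30, 25)]
Unfold 5 (reflect across h@16): 64 holes -> [(1, 6), (1, 9), (1, 22), (1, 25), (3, 5), (3, 10), (3, 21), (3, 26), (4, 5), (4, 10), (4, 21), (4, 26), (6, 6), (6, 9), (6, 22), (6, 25), (9, 6), (9, 9), (9, 22), (9, 25), (11, 5), (11, 10), (11, 21), (11, 26), (12, 5), (12, 10), (12, 21), (12, 26), (14, 6), (14, 9), (14, 22), (14, 25), (17, 6), (17, 9), (17, 22), (17, 25), (19, 5), (19, 10), (19, 21), (19, 26), (20, 5), (20, 10), (20, 21), (20, 26), (22, 6), (22, 9), (22, 22), (22, 25), (25, 6), (25, 9), (25, 22), (25, 25), (27, 5), (27, 10), (27, 21), (27, 26), (28, 5), (28, 10), (28, 21), (28, 26), (30, 6), (30, 9), (30, 22), (30, 25)]

Answer: 64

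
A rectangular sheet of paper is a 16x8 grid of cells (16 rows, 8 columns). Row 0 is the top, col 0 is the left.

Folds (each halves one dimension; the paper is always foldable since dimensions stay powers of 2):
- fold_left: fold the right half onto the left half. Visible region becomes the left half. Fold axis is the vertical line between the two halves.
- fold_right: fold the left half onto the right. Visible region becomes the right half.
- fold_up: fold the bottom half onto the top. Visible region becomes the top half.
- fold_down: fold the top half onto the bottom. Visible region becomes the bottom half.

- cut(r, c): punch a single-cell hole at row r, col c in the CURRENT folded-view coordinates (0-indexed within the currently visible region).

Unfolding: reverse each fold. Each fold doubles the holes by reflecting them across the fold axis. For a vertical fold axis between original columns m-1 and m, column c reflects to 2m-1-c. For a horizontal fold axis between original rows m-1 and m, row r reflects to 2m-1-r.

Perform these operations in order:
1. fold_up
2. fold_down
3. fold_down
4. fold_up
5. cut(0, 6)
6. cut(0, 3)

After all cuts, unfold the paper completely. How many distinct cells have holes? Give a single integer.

Answer: 32

Derivation:
Op 1 fold_up: fold axis h@8; visible region now rows[0,8) x cols[0,8) = 8x8
Op 2 fold_down: fold axis h@4; visible region now rows[4,8) x cols[0,8) = 4x8
Op 3 fold_down: fold axis h@6; visible region now rows[6,8) x cols[0,8) = 2x8
Op 4 fold_up: fold axis h@7; visible region now rows[6,7) x cols[0,8) = 1x8
Op 5 cut(0, 6): punch at orig (6,6); cuts so far [(6, 6)]; region rows[6,7) x cols[0,8) = 1x8
Op 6 cut(0, 3): punch at orig (6,3); cuts so far [(6, 3), (6, 6)]; region rows[6,7) x cols[0,8) = 1x8
Unfold 1 (reflect across h@7): 4 holes -> [(6, 3), (6, 6), (7, 3), (7, 6)]
Unfold 2 (reflect across h@6): 8 holes -> [(4, 3), (4, 6), (5, 3), (5, 6), (6, 3), (6, 6), (7, 3), (7, 6)]
Unfold 3 (reflect across h@4): 16 holes -> [(0, 3), (0, 6), (1, 3), (1, 6), (2, 3), (2, 6), (3, 3), (3, 6), (4, 3), (4, 6), (5, 3), (5, 6), (6, 3), (6, 6), (7, 3), (7, 6)]
Unfold 4 (reflect across h@8): 32 holes -> [(0, 3), (0, 6), (1, 3), (1, 6), (2, 3), (2, 6), (3, 3), (3, 6), (4, 3), (4, 6), (5, 3), (5, 6), (6, 3), (6, 6), (7, 3), (7, 6), (8, 3), (8, 6), (9, 3), (9, 6), (10, 3), (10, 6), (11, 3), (11, 6), (12, 3), (12, 6), (13, 3), (13, 6), (14, 3), (14, 6), (15, 3), (15, 6)]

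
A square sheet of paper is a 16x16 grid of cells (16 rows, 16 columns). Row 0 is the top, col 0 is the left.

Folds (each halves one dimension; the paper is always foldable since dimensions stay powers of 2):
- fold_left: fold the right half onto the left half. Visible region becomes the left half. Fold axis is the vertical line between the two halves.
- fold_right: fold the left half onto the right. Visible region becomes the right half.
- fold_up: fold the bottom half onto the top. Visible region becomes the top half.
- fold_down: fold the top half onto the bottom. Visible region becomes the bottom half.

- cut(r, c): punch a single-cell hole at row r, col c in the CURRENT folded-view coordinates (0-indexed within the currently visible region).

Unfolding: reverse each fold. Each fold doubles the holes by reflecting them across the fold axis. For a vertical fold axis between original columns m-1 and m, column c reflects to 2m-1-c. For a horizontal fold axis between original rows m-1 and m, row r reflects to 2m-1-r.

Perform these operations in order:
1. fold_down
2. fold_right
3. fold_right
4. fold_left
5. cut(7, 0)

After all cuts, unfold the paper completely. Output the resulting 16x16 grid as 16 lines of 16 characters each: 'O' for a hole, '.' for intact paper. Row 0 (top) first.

Op 1 fold_down: fold axis h@8; visible region now rows[8,16) x cols[0,16) = 8x16
Op 2 fold_right: fold axis v@8; visible region now rows[8,16) x cols[8,16) = 8x8
Op 3 fold_right: fold axis v@12; visible region now rows[8,16) x cols[12,16) = 8x4
Op 4 fold_left: fold axis v@14; visible region now rows[8,16) x cols[12,14) = 8x2
Op 5 cut(7, 0): punch at orig (15,12); cuts so far [(15, 12)]; region rows[8,16) x cols[12,14) = 8x2
Unfold 1 (reflect across v@14): 2 holes -> [(15, 12), (15, 15)]
Unfold 2 (reflect across v@12): 4 holes -> [(15, 8), (15, 11), (15, 12), (15, 15)]
Unfold 3 (reflect across v@8): 8 holes -> [(15, 0), (15, 3), (15, 4), (15, 7), (15, 8), (15, 11), (15, 12), (15, 15)]
Unfold 4 (reflect across h@8): 16 holes -> [(0, 0), (0, 3), (0, 4), (0, 7), (0, 8), (0, 11), (0, 12), (0, 15), (15, 0), (15, 3), (15, 4), (15, 7), (15, 8), (15, 11), (15, 12), (15, 15)]

Answer: O..OO..OO..OO..O
................
................
................
................
................
................
................
................
................
................
................
................
................
................
O..OO..OO..OO..O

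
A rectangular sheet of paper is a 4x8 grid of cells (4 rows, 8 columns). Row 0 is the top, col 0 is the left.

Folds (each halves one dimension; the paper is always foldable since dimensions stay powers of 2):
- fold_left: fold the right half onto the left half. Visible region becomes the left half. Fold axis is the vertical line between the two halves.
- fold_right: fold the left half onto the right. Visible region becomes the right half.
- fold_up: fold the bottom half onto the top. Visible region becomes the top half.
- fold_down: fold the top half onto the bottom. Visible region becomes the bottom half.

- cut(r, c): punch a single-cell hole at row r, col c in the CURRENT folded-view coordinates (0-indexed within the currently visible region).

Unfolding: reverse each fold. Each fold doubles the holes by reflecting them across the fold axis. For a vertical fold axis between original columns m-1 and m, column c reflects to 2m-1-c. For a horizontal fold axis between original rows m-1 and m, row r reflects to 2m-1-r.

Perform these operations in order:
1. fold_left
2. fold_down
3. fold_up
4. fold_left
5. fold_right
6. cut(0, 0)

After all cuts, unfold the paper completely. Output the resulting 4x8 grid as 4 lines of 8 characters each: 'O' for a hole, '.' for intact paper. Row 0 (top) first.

Answer: OOOOOOOO
OOOOOOOO
OOOOOOOO
OOOOOOOO

Derivation:
Op 1 fold_left: fold axis v@4; visible region now rows[0,4) x cols[0,4) = 4x4
Op 2 fold_down: fold axis h@2; visible region now rows[2,4) x cols[0,4) = 2x4
Op 3 fold_up: fold axis h@3; visible region now rows[2,3) x cols[0,4) = 1x4
Op 4 fold_left: fold axis v@2; visible region now rows[2,3) x cols[0,2) = 1x2
Op 5 fold_right: fold axis v@1; visible region now rows[2,3) x cols[1,2) = 1x1
Op 6 cut(0, 0): punch at orig (2,1); cuts so far [(2, 1)]; region rows[2,3) x cols[1,2) = 1x1
Unfold 1 (reflect across v@1): 2 holes -> [(2, 0), (2, 1)]
Unfold 2 (reflect across v@2): 4 holes -> [(2, 0), (2, 1), (2, 2), (2, 3)]
Unfold 3 (reflect across h@3): 8 holes -> [(2, 0), (2, 1), (2, 2), (2, 3), (3, 0), (3, 1), (3, 2), (3, 3)]
Unfold 4 (reflect across h@2): 16 holes -> [(0, 0), (0, 1), (0, 2), (0, 3), (1, 0), (1, 1), (1, 2), (1, 3), (2, 0), (2, 1), (2, 2), (2, 3), (3, 0), (3, 1), (3, 2), (3, 3)]
Unfold 5 (reflect across v@4): 32 holes -> [(0, 0), (0, 1), (0, 2), (0, 3), (0, 4), (0, 5), (0, 6), (0, 7), (1, 0), (1, 1), (1, 2), (1, 3), (1, 4), (1, 5), (1, 6), (1, 7), (2, 0), (2, 1), (2, 2), (2, 3), (2, 4), (2, 5), (2, 6), (2, 7), (3, 0), (3, 1), (3, 2), (3, 3), (3, 4), (3, 5), (3, 6), (3, 7)]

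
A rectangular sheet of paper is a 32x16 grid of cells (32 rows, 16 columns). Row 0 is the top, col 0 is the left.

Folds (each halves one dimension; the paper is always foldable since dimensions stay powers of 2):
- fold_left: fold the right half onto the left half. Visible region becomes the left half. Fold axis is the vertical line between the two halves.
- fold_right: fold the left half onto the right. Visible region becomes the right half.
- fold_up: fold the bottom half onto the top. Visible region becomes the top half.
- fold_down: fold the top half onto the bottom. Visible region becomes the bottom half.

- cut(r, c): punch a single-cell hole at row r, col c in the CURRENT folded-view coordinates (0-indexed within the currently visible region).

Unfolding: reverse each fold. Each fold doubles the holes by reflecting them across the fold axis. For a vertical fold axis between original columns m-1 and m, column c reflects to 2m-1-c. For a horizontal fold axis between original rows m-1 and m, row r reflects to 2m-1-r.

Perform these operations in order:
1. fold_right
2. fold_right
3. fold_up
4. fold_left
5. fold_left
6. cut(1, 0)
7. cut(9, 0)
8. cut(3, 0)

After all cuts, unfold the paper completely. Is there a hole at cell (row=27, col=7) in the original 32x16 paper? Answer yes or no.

Op 1 fold_right: fold axis v@8; visible region now rows[0,32) x cols[8,16) = 32x8
Op 2 fold_right: fold axis v@12; visible region now rows[0,32) x cols[12,16) = 32x4
Op 3 fold_up: fold axis h@16; visible region now rows[0,16) x cols[12,16) = 16x4
Op 4 fold_left: fold axis v@14; visible region now rows[0,16) x cols[12,14) = 16x2
Op 5 fold_left: fold axis v@13; visible region now rows[0,16) x cols[12,13) = 16x1
Op 6 cut(1, 0): punch at orig (1,12); cuts so far [(1, 12)]; region rows[0,16) x cols[12,13) = 16x1
Op 7 cut(9, 0): punch at orig (9,12); cuts so far [(1, 12), (9, 12)]; region rows[0,16) x cols[12,13) = 16x1
Op 8 cut(3, 0): punch at orig (3,12); cuts so far [(1, 12), (3, 12), (9, 12)]; region rows[0,16) x cols[12,13) = 16x1
Unfold 1 (reflect across v@13): 6 holes -> [(1, 12), (1, 13), (3, 12), (3, 13), (9, 12), (9, 13)]
Unfold 2 (reflect across v@14): 12 holes -> [(1, 12), (1, 13), (1, 14), (1, 15), (3, 12), (3, 13), (3, 14), (3, 15), (9, 12), (9, 13), (9, 14), (9, 15)]
Unfold 3 (reflect across h@16): 24 holes -> [(1, 12), (1, 13), (1, 14), (1, 15), (3, 12), (3, 13), (3, 14), (3, 15), (9, 12), (9, 13), (9, 14), (9, 15), (22, 12), (22, 13), (22, 14), (22, 15), (28, 12), (28, 13), (28, 14), (28, 15), (30, 12), (30, 13), (30, 14), (30, 15)]
Unfold 4 (reflect across v@12): 48 holes -> [(1, 8), (1, 9), (1, 10), (1, 11), (1, 12), (1, 13), (1, 14), (1, 15), (3, 8), (3, 9), (3, 10), (3, 11), (3, 12), (3, 13), (3, 14), (3, 15), (9, 8), (9, 9), (9, 10), (9, 11), (9, 12), (9, 13), (9, 14), (9, 15), (22, 8), (22, 9), (22, 10), (22, 11), (22, 12), (22, 13), (22, 14), (22, 15), (28, 8), (28, 9), (28, 10), (28, 11), (28, 12), (28, 13), (28, 14), (28, 15), (30, 8), (30, 9), (30, 10), (30, 11), (30, 12), (30, 13), (30, 14), (30, 15)]
Unfold 5 (reflect across v@8): 96 holes -> [(1, 0), (1, 1), (1, 2), (1, 3), (1, 4), (1, 5), (1, 6), (1, 7), (1, 8), (1, 9), (1, 10), (1, 11), (1, 12), (1, 13), (1, 14), (1, 15), (3, 0), (3, 1), (3, 2), (3, 3), (3, 4), (3, 5), (3, 6), (3, 7), (3, 8), (3, 9), (3, 10), (3, 11), (3, 12), (3, 13), (3, 14), (3, 15), (9, 0), (9, 1), (9, 2), (9, 3), (9, 4), (9, 5), (9, 6), (9, 7), (9, 8), (9, 9), (9, 10), (9, 11), (9, 12), (9, 13), (9, 14), (9, 15), (22, 0), (22, 1), (22, 2), (22, 3), (22, 4), (22, 5), (22, 6), (22, 7), (22, 8), (22, 9), (22, 10), (22, 11), (22, 12), (22, 13), (22, 14), (22, 15), (28, 0), (28, 1), (28, 2), (28, 3), (28, 4), (28, 5), (28, 6), (28, 7), (28, 8), (28, 9), (28, 10), (28, 11), (28, 12), (28, 13), (28, 14), (28, 15), (30, 0), (30, 1), (30, 2), (30, 3), (30, 4), (30, 5), (30, 6), (30, 7), (30, 8), (30, 9), (30, 10), (30, 11), (30, 12), (30, 13), (30, 14), (30, 15)]
Holes: [(1, 0), (1, 1), (1, 2), (1, 3), (1, 4), (1, 5), (1, 6), (1, 7), (1, 8), (1, 9), (1, 10), (1, 11), (1, 12), (1, 13), (1, 14), (1, 15), (3, 0), (3, 1), (3, 2), (3, 3), (3, 4), (3, 5), (3, 6), (3, 7), (3, 8), (3, 9), (3, 10), (3, 11), (3, 12), (3, 13), (3, 14), (3, 15), (9, 0), (9, 1), (9, 2), (9, 3), (9, 4), (9, 5), (9, 6), (9, 7), (9, 8), (9, 9), (9, 10), (9, 11), (9, 12), (9, 13), (9, 14), (9, 15), (22, 0), (22, 1), (22, 2), (22, 3), (22, 4), (22, 5), (22, 6), (22, 7), (22, 8), (22, 9), (22, 10), (22, 11), (22, 12), (22, 13), (22, 14), (22, 15), (28, 0), (28, 1), (28, 2), (28, 3), (28, 4), (28, 5), (28, 6), (28, 7), (28, 8), (28, 9), (28, 10), (28, 11), (28, 12), (28, 13), (28, 14), (28, 15), (30, 0), (30, 1), (30, 2), (30, 3), (30, 4), (30, 5), (30, 6), (30, 7), (30, 8), (30, 9), (30, 10), (30, 11), (30, 12), (30, 13), (30, 14), (30, 15)]

Answer: no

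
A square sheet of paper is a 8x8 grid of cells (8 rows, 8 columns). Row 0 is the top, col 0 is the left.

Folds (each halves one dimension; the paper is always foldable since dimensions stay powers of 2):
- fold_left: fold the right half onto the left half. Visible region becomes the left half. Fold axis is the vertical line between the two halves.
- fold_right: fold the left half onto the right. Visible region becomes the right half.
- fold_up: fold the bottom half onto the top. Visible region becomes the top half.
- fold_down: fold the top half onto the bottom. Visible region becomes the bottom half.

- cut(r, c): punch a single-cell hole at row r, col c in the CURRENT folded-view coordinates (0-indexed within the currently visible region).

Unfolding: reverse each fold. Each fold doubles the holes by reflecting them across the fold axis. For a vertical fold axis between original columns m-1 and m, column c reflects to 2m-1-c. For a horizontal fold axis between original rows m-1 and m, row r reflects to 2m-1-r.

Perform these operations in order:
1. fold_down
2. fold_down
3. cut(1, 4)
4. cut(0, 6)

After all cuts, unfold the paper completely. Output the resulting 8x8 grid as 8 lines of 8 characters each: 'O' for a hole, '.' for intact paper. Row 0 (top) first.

Answer: ....O...
......O.
......O.
....O...
....O...
......O.
......O.
....O...

Derivation:
Op 1 fold_down: fold axis h@4; visible region now rows[4,8) x cols[0,8) = 4x8
Op 2 fold_down: fold axis h@6; visible region now rows[6,8) x cols[0,8) = 2x8
Op 3 cut(1, 4): punch at orig (7,4); cuts so far [(7, 4)]; region rows[6,8) x cols[0,8) = 2x8
Op 4 cut(0, 6): punch at orig (6,6); cuts so far [(6, 6), (7, 4)]; region rows[6,8) x cols[0,8) = 2x8
Unfold 1 (reflect across h@6): 4 holes -> [(4, 4), (5, 6), (6, 6), (7, 4)]
Unfold 2 (reflect across h@4): 8 holes -> [(0, 4), (1, 6), (2, 6), (3, 4), (4, 4), (5, 6), (6, 6), (7, 4)]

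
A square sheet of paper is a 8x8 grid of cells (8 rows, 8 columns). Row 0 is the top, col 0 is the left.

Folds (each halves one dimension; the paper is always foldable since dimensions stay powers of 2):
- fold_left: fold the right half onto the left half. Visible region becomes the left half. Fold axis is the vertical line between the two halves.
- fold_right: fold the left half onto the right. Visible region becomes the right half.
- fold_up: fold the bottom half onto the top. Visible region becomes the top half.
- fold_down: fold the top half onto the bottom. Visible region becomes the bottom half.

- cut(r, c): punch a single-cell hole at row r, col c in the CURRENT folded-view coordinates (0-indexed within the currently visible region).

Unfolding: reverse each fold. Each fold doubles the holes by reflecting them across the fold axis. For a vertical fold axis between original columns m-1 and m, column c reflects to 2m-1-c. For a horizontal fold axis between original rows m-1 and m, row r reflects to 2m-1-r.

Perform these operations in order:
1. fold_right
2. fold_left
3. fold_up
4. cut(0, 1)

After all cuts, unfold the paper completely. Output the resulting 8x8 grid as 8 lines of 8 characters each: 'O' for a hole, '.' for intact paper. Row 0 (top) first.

Op 1 fold_right: fold axis v@4; visible region now rows[0,8) x cols[4,8) = 8x4
Op 2 fold_left: fold axis v@6; visible region now rows[0,8) x cols[4,6) = 8x2
Op 3 fold_up: fold axis h@4; visible region now rows[0,4) x cols[4,6) = 4x2
Op 4 cut(0, 1): punch at orig (0,5); cuts so far [(0, 5)]; region rows[0,4) x cols[4,6) = 4x2
Unfold 1 (reflect across h@4): 2 holes -> [(0, 5), (7, 5)]
Unfold 2 (reflect across v@6): 4 holes -> [(0, 5), (0, 6), (7, 5), (7, 6)]
Unfold 3 (reflect across v@4): 8 holes -> [(0, 1), (0, 2), (0, 5), (0, 6), (7, 1), (7, 2), (7, 5), (7, 6)]

Answer: .OO..OO.
........
........
........
........
........
........
.OO..OO.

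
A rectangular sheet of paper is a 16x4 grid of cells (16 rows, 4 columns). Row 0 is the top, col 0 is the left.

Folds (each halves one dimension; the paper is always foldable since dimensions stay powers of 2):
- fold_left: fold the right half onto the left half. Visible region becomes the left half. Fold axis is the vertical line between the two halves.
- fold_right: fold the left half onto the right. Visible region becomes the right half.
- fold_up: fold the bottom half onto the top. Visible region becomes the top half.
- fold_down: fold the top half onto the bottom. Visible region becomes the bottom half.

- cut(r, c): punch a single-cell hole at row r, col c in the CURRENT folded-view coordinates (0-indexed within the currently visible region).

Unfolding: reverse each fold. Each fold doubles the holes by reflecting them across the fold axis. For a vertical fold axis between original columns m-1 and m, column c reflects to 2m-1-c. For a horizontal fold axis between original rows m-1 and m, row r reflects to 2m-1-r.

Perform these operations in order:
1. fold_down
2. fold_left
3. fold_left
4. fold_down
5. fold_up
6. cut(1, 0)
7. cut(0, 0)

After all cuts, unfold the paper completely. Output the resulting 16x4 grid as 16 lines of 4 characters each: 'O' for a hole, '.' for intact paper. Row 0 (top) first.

Op 1 fold_down: fold axis h@8; visible region now rows[8,16) x cols[0,4) = 8x4
Op 2 fold_left: fold axis v@2; visible region now rows[8,16) x cols[0,2) = 8x2
Op 3 fold_left: fold axis v@1; visible region now rows[8,16) x cols[0,1) = 8x1
Op 4 fold_down: fold axis h@12; visible region now rows[12,16) x cols[0,1) = 4x1
Op 5 fold_up: fold axis h@14; visible region now rows[12,14) x cols[0,1) = 2x1
Op 6 cut(1, 0): punch at orig (13,0); cuts so far [(13, 0)]; region rows[12,14) x cols[0,1) = 2x1
Op 7 cut(0, 0): punch at orig (12,0); cuts so far [(12, 0), (13, 0)]; region rows[12,14) x cols[0,1) = 2x1
Unfold 1 (reflect across h@14): 4 holes -> [(12, 0), (13, 0), (14, 0), (15, 0)]
Unfold 2 (reflect across h@12): 8 holes -> [(8, 0), (9, 0), (10, 0), (11, 0), (12, 0), (13, 0), (14, 0), (15, 0)]
Unfold 3 (reflect across v@1): 16 holes -> [(8, 0), (8, 1), (9, 0), (9, 1), (10, 0), (10, 1), (11, 0), (11, 1), (12, 0), (12, 1), (13, 0), (13, 1), (14, 0), (14, 1), (15, 0), (15, 1)]
Unfold 4 (reflect across v@2): 32 holes -> [(8, 0), (8, 1), (8, 2), (8, 3), (9, 0), (9, 1), (9, 2), (9, 3), (10, 0), (10, 1), (10, 2), (10, 3), (11, 0), (11, 1), (11, 2), (11, 3), (12, 0), (12, 1), (12, 2), (12, 3), (13, 0), (13, 1), (13, 2), (13, 3), (14, 0), (14, 1), (14, 2), (14, 3), (15, 0), (15, 1), (15, 2), (15, 3)]
Unfold 5 (reflect across h@8): 64 holes -> [(0, 0), (0, 1), (0, 2), (0, 3), (1, 0), (1, 1), (1, 2), (1, 3), (2, 0), (2, 1), (2, 2), (2, 3), (3, 0), (3, 1), (3, 2), (3, 3), (4, 0), (4, 1), (4, 2), (4, 3), (5, 0), (5, 1), (5, 2), (5, 3), (6, 0), (6, 1), (6, 2), (6, 3), (7, 0), (7, 1), (7, 2), (7, 3), (8, 0), (8, 1), (8, 2), (8, 3), (9, 0), (9, 1), (9, 2), (9, 3), (10, 0), (10, 1), (10, 2), (10, 3), (11, 0), (11, 1), (11, 2), (11, 3), (12, 0), (12, 1), (12, 2), (12, 3), (13, 0), (13, 1), (13, 2), (13, 3), (14, 0), (14, 1), (14, 2), (14, 3), (15, 0), (15, 1), (15, 2), (15, 3)]

Answer: OOOO
OOOO
OOOO
OOOO
OOOO
OOOO
OOOO
OOOO
OOOO
OOOO
OOOO
OOOO
OOOO
OOOO
OOOO
OOOO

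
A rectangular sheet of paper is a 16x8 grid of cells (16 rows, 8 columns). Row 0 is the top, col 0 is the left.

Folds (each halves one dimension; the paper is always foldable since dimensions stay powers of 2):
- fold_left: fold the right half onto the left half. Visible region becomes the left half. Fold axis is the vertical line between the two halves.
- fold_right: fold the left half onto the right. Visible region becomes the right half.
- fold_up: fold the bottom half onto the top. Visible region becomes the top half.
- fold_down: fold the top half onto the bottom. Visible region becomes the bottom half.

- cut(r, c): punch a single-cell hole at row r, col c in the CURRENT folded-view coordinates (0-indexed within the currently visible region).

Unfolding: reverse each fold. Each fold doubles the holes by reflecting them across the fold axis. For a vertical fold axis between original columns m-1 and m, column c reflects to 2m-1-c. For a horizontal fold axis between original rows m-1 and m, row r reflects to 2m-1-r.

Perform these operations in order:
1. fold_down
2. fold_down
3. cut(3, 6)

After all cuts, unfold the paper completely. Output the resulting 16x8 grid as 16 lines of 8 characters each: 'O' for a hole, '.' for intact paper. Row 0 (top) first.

Op 1 fold_down: fold axis h@8; visible region now rows[8,16) x cols[0,8) = 8x8
Op 2 fold_down: fold axis h@12; visible region now rows[12,16) x cols[0,8) = 4x8
Op 3 cut(3, 6): punch at orig (15,6); cuts so far [(15, 6)]; region rows[12,16) x cols[0,8) = 4x8
Unfold 1 (reflect across h@12): 2 holes -> [(8, 6), (15, 6)]
Unfold 2 (reflect across h@8): 4 holes -> [(0, 6), (7, 6), (8, 6), (15, 6)]

Answer: ......O.
........
........
........
........
........
........
......O.
......O.
........
........
........
........
........
........
......O.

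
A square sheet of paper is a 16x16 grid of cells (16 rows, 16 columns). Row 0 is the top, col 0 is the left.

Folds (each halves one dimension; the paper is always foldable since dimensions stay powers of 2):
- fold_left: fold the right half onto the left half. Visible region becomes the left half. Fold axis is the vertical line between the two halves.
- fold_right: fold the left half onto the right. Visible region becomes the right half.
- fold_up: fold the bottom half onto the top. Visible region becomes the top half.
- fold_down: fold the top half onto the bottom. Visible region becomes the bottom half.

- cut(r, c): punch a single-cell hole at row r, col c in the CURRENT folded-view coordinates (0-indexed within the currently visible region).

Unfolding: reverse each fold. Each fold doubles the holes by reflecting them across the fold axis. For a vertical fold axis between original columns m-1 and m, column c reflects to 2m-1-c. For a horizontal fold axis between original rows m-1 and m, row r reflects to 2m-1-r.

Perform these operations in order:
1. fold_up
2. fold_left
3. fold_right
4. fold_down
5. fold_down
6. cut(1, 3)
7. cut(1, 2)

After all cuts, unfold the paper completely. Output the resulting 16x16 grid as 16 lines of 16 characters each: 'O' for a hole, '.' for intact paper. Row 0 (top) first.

Answer: OO....OOOO....OO
................
................
OO....OOOO....OO
OO....OOOO....OO
................
................
OO....OOOO....OO
OO....OOOO....OO
................
................
OO....OOOO....OO
OO....OOOO....OO
................
................
OO....OOOO....OO

Derivation:
Op 1 fold_up: fold axis h@8; visible region now rows[0,8) x cols[0,16) = 8x16
Op 2 fold_left: fold axis v@8; visible region now rows[0,8) x cols[0,8) = 8x8
Op 3 fold_right: fold axis v@4; visible region now rows[0,8) x cols[4,8) = 8x4
Op 4 fold_down: fold axis h@4; visible region now rows[4,8) x cols[4,8) = 4x4
Op 5 fold_down: fold axis h@6; visible region now rows[6,8) x cols[4,8) = 2x4
Op 6 cut(1, 3): punch at orig (7,7); cuts so far [(7, 7)]; region rows[6,8) x cols[4,8) = 2x4
Op 7 cut(1, 2): punch at orig (7,6); cuts so far [(7, 6), (7, 7)]; region rows[6,8) x cols[4,8) = 2x4
Unfold 1 (reflect across h@6): 4 holes -> [(4, 6), (4, 7), (7, 6), (7, 7)]
Unfold 2 (reflect across h@4): 8 holes -> [(0, 6), (0, 7), (3, 6), (3, 7), (4, 6), (4, 7), (7, 6), (7, 7)]
Unfold 3 (reflect across v@4): 16 holes -> [(0, 0), (0, 1), (0, 6), (0, 7), (3, 0), (3, 1), (3, 6), (3, 7), (4, 0), (4, 1), (4, 6), (4, 7), (7, 0), (7, 1), (7, 6), (7, 7)]
Unfold 4 (reflect across v@8): 32 holes -> [(0, 0), (0, 1), (0, 6), (0, 7), (0, 8), (0, 9), (0, 14), (0, 15), (3, 0), (3, 1), (3, 6), (3, 7), (3, 8), (3, 9), (3, 14), (3, 15), (4, 0), (4, 1), (4, 6), (4, 7), (4, 8), (4, 9), (4, 14), (4, 15), (7, 0), (7, 1), (7, 6), (7, 7), (7, 8), (7, 9), (7, 14), (7, 15)]
Unfold 5 (reflect across h@8): 64 holes -> [(0, 0), (0, 1), (0, 6), (0, 7), (0, 8), (0, 9), (0, 14), (0, 15), (3, 0), (3, 1), (3, 6), (3, 7), (3, 8), (3, 9), (3, 14), (3, 15), (4, 0), (4, 1), (4, 6), (4, 7), (4, 8), (4, 9), (4, 14), (4, 15), (7, 0), (7, 1), (7, 6), (7, 7), (7, 8), (7, 9), (7, 14), (7, 15), (8, 0), (8, 1), (8, 6), (8, 7), (8, 8), (8, 9), (8, 14), (8, 15), (11, 0), (11, 1), (11, 6), (11, 7), (11, 8), (11, 9), (11, 14), (11, 15), (12, 0), (12, 1), (12, 6), (12, 7), (12, 8), (12, 9), (12, 14), (12, 15), (15, 0), (15, 1), (15, 6), (15, 7), (15, 8), (15, 9), (15, 14), (15, 15)]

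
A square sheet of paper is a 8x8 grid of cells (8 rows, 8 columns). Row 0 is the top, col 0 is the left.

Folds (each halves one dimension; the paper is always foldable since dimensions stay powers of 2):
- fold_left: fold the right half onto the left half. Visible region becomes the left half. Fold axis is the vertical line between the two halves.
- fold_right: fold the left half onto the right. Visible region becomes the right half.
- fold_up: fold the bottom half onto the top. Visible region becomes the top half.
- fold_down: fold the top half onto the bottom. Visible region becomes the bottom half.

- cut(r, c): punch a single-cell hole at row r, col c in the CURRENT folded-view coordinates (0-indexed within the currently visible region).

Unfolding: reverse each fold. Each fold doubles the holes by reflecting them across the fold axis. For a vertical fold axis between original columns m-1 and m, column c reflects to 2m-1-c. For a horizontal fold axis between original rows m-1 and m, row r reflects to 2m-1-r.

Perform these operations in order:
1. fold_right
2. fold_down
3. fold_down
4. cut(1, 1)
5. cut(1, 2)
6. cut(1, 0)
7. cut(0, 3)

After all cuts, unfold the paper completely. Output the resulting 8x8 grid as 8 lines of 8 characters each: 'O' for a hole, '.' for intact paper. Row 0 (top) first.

Answer: .OOOOOO.
O......O
O......O
.OOOOOO.
.OOOOOO.
O......O
O......O
.OOOOOO.

Derivation:
Op 1 fold_right: fold axis v@4; visible region now rows[0,8) x cols[4,8) = 8x4
Op 2 fold_down: fold axis h@4; visible region now rows[4,8) x cols[4,8) = 4x4
Op 3 fold_down: fold axis h@6; visible region now rows[6,8) x cols[4,8) = 2x4
Op 4 cut(1, 1): punch at orig (7,5); cuts so far [(7, 5)]; region rows[6,8) x cols[4,8) = 2x4
Op 5 cut(1, 2): punch at orig (7,6); cuts so far [(7, 5), (7, 6)]; region rows[6,8) x cols[4,8) = 2x4
Op 6 cut(1, 0): punch at orig (7,4); cuts so far [(7, 4), (7, 5), (7, 6)]; region rows[6,8) x cols[4,8) = 2x4
Op 7 cut(0, 3): punch at orig (6,7); cuts so far [(6, 7), (7, 4), (7, 5), (7, 6)]; region rows[6,8) x cols[4,8) = 2x4
Unfold 1 (reflect across h@6): 8 holes -> [(4, 4), (4, 5), (4, 6), (5, 7), (6, 7), (7, 4), (7, 5), (7, 6)]
Unfold 2 (reflect across h@4): 16 holes -> [(0, 4), (0, 5), (0, 6), (1, 7), (2, 7), (3, 4), (3, 5), (3, 6), (4, 4), (4, 5), (4, 6), (5, 7), (6, 7), (7, 4), (7, 5), (7, 6)]
Unfold 3 (reflect across v@4): 32 holes -> [(0, 1), (0, 2), (0, 3), (0, 4), (0, 5), (0, 6), (1, 0), (1, 7), (2, 0), (2, 7), (3, 1), (3, 2), (3, 3), (3, 4), (3, 5), (3, 6), (4, 1), (4, 2), (4, 3), (4, 4), (4, 5), (4, 6), (5, 0), (5, 7), (6, 0), (6, 7), (7, 1), (7, 2), (7, 3), (7, 4), (7, 5), (7, 6)]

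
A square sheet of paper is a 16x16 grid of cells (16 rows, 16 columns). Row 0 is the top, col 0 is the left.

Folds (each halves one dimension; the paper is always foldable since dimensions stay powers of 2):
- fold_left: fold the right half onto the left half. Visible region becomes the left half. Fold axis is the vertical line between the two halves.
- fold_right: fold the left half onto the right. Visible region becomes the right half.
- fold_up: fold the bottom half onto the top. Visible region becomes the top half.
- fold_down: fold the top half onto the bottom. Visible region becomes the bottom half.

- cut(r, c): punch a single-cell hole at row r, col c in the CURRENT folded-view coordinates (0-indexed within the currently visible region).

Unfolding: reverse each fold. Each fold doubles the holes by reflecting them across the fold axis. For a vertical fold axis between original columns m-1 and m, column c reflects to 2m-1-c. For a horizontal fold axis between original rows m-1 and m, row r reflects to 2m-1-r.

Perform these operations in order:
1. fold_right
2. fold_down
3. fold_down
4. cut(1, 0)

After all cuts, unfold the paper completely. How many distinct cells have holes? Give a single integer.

Op 1 fold_right: fold axis v@8; visible region now rows[0,16) x cols[8,16) = 16x8
Op 2 fold_down: fold axis h@8; visible region now rows[8,16) x cols[8,16) = 8x8
Op 3 fold_down: fold axis h@12; visible region now rows[12,16) x cols[8,16) = 4x8
Op 4 cut(1, 0): punch at orig (13,8); cuts so far [(13, 8)]; region rows[12,16) x cols[8,16) = 4x8
Unfold 1 (reflect across h@12): 2 holes -> [(10, 8), (13, 8)]
Unfold 2 (reflect across h@8): 4 holes -> [(2, 8), (5, 8), (10, 8), (13, 8)]
Unfold 3 (reflect across v@8): 8 holes -> [(2, 7), (2, 8), (5, 7), (5, 8), (10, 7), (10, 8), (13, 7), (13, 8)]

Answer: 8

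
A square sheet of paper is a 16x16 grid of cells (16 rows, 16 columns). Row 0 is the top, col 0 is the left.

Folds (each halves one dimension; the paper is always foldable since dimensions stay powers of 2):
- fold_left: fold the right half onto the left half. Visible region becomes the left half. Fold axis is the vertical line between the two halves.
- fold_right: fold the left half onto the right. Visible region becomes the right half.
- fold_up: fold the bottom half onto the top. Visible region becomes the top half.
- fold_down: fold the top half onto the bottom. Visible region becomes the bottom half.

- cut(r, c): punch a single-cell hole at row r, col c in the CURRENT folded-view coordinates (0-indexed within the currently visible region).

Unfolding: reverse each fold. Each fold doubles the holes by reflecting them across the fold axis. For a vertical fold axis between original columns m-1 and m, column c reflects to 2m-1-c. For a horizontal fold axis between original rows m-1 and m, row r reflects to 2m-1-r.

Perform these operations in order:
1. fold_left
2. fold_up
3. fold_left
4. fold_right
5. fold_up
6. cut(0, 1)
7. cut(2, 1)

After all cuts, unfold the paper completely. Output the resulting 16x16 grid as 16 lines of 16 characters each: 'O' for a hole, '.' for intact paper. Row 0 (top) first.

Op 1 fold_left: fold axis v@8; visible region now rows[0,16) x cols[0,8) = 16x8
Op 2 fold_up: fold axis h@8; visible region now rows[0,8) x cols[0,8) = 8x8
Op 3 fold_left: fold axis v@4; visible region now rows[0,8) x cols[0,4) = 8x4
Op 4 fold_right: fold axis v@2; visible region now rows[0,8) x cols[2,4) = 8x2
Op 5 fold_up: fold axis h@4; visible region now rows[0,4) x cols[2,4) = 4x2
Op 6 cut(0, 1): punch at orig (0,3); cuts so far [(0, 3)]; region rows[0,4) x cols[2,4) = 4x2
Op 7 cut(2, 1): punch at orig (2,3); cuts so far [(0, 3), (2, 3)]; region rows[0,4) x cols[2,4) = 4x2
Unfold 1 (reflect across h@4): 4 holes -> [(0, 3), (2, 3), (5, 3), (7, 3)]
Unfold 2 (reflect across v@2): 8 holes -> [(0, 0), (0, 3), (2, 0), (2, 3), (5, 0), (5, 3), (7, 0), (7, 3)]
Unfold 3 (reflect across v@4): 16 holes -> [(0, 0), (0, 3), (0, 4), (0, 7), (2, 0), (2, 3), (2, 4), (2, 7), (5, 0), (5, 3), (5, 4), (5, 7), (7, 0), (7, 3), (7, 4), (7, 7)]
Unfold 4 (reflect across h@8): 32 holes -> [(0, 0), (0, 3), (0, 4), (0, 7), (2, 0), (2, 3), (2, 4), (2, 7), (5, 0), (5, 3), (5, 4), (5, 7), (7, 0), (7, 3), (7, 4), (7, 7), (8, 0), (8, 3), (8, 4), (8, 7), (10, 0), (10, 3), (10, 4), (10, 7), (13, 0), (13, 3), (13, 4), (13, 7), (15, 0), (15, 3), (15, 4), (15, 7)]
Unfold 5 (reflect across v@8): 64 holes -> [(0, 0), (0, 3), (0, 4), (0, 7), (0, 8), (0, 11), (0, 12), (0, 15), (2, 0), (2, 3), (2, 4), (2, 7), (2, 8), (2, 11), (2, 12), (2, 15), (5, 0), (5, 3), (5, 4), (5, 7), (5, 8), (5, 11), (5, 12), (5, 15), (7, 0), (7, 3), (7, 4), (7, 7), (7, 8), (7, 11), (7, 12), (7, 15), (8, 0), (8, 3), (8, 4), (8, 7), (8, 8), (8, 11), (8, 12), (8, 15), (10, 0), (10, 3), (10, 4), (10, 7), (10, 8), (10, 11), (10, 12), (10, 15), (13, 0), (13, 3), (13, 4), (13, 7), (13, 8), (13, 11), (13, 12), (13, 15), (15, 0), (15, 3), (15, 4), (15, 7), (15, 8), (15, 11), (15, 12), (15, 15)]

Answer: O..OO..OO..OO..O
................
O..OO..OO..OO..O
................
................
O..OO..OO..OO..O
................
O..OO..OO..OO..O
O..OO..OO..OO..O
................
O..OO..OO..OO..O
................
................
O..OO..OO..OO..O
................
O..OO..OO..OO..O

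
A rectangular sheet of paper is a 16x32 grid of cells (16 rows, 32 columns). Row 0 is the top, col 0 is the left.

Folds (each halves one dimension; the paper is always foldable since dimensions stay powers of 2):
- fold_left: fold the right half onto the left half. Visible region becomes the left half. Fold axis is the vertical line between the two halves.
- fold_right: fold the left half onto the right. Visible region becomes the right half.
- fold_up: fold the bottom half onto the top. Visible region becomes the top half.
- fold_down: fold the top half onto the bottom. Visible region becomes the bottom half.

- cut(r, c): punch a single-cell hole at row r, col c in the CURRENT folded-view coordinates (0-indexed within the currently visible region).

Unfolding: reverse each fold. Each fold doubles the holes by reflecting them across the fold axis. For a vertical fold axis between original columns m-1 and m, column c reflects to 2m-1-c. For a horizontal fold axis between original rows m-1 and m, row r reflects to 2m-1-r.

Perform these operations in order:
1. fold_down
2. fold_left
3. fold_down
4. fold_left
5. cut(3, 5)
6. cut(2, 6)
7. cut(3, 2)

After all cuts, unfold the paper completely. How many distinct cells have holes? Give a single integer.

Op 1 fold_down: fold axis h@8; visible region now rows[8,16) x cols[0,32) = 8x32
Op 2 fold_left: fold axis v@16; visible region now rows[8,16) x cols[0,16) = 8x16
Op 3 fold_down: fold axis h@12; visible region now rows[12,16) x cols[0,16) = 4x16
Op 4 fold_left: fold axis v@8; visible region now rows[12,16) x cols[0,8) = 4x8
Op 5 cut(3, 5): punch at orig (15,5); cuts so far [(15, 5)]; region rows[12,16) x cols[0,8) = 4x8
Op 6 cut(2, 6): punch at orig (14,6); cuts so far [(14, 6), (15, 5)]; region rows[12,16) x cols[0,8) = 4x8
Op 7 cut(3, 2): punch at orig (15,2); cuts so far [(14, 6), (15, 2), (15, 5)]; region rows[12,16) x cols[0,8) = 4x8
Unfold 1 (reflect across v@8): 6 holes -> [(14, 6), (14, 9), (15, 2), (15, 5), (15, 10), (15, 13)]
Unfold 2 (reflect across h@12): 12 holes -> [(8, 2), (8, 5), (8, 10), (8, 13), (9, 6), (9, 9), (14, 6), (14, 9), (15, 2), (15, 5), (15, 10), (15, 13)]
Unfold 3 (reflect across v@16): 24 holes -> [(8, 2), (8, 5), (8, 10), (8, 13), (8, 18), (8, 21), (8, 26), (8, 29), (9, 6), (9, 9), (9, 22), (9, 25), (14, 6), (14, 9), (14, 22), (14, 25), (15, 2), (15, 5), (15, 10), (15, 13), (15, 18), (15, 21), (15, 26), (15, 29)]
Unfold 4 (reflect across h@8): 48 holes -> [(0, 2), (0, 5), (0, 10), (0, 13), (0, 18), (0, 21), (0, 26), (0, 29), (1, 6), (1, 9), (1, 22), (1, 25), (6, 6), (6, 9), (6, 22), (6, 25), (7, 2), (7, 5), (7, 10), (7, 13), (7, 18), (7, 21), (7, 26), (7, 29), (8, 2), (8, 5), (8, 10), (8, 13), (8, 18), (8, 21), (8, 26), (8, 29), (9, 6), (9, 9), (9, 22), (9, 25), (14, 6), (14, 9), (14, 22), (14, 25), (15, 2), (15, 5), (15, 10), (15, 13), (15, 18), (15, 21), (15, 26), (15, 29)]

Answer: 48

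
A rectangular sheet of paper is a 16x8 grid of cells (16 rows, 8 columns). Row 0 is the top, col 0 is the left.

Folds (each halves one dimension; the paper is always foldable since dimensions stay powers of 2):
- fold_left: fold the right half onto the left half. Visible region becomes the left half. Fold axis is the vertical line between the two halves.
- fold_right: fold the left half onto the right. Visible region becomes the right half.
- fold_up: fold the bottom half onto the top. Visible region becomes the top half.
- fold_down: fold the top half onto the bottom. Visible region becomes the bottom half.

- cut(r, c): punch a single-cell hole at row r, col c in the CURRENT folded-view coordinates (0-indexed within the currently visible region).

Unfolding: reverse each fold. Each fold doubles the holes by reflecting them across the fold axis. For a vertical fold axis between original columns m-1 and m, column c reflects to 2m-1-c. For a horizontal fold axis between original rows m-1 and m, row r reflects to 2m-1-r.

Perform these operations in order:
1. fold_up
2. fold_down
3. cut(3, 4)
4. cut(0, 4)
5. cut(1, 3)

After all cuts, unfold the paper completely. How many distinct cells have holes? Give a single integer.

Op 1 fold_up: fold axis h@8; visible region now rows[0,8) x cols[0,8) = 8x8
Op 2 fold_down: fold axis h@4; visible region now rows[4,8) x cols[0,8) = 4x8
Op 3 cut(3, 4): punch at orig (7,4); cuts so far [(7, 4)]; region rows[4,8) x cols[0,8) = 4x8
Op 4 cut(0, 4): punch at orig (4,4); cuts so far [(4, 4), (7, 4)]; region rows[4,8) x cols[0,8) = 4x8
Op 5 cut(1, 3): punch at orig (5,3); cuts so far [(4, 4), (5, 3), (7, 4)]; region rows[4,8) x cols[0,8) = 4x8
Unfold 1 (reflect across h@4): 6 holes -> [(0, 4), (2, 3), (3, 4), (4, 4), (5, 3), (7, 4)]
Unfold 2 (reflect across h@8): 12 holes -> [(0, 4), (2, 3), (3, 4), (4, 4), (5, 3), (7, 4), (8, 4), (10, 3), (11, 4), (12, 4), (13, 3), (15, 4)]

Answer: 12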